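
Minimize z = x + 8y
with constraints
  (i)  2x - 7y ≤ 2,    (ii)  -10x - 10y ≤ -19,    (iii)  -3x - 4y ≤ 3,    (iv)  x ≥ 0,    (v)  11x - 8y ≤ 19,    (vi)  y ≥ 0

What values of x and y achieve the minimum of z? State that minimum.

Vertices and z = x + 8y:
  (17/10, 1/5) → z = 33/10
  (117/61, 16/61) → z = 245/61
  (0, 19/10) → z = 76/5
The feasible region is unbounded (it extends along (0, 1), (8, 11)), but z strictly increases along every unbounded feasible direction, so there is no improving ray and the minimum is attained at a vertex.

The binding constraints are 2x - 7y = 2 and -10x - 10y = -19.
Solving simultaneously gives x = 17/10, y = 1/5.

x = 17/10, y = 1/5, minimum z = 33/10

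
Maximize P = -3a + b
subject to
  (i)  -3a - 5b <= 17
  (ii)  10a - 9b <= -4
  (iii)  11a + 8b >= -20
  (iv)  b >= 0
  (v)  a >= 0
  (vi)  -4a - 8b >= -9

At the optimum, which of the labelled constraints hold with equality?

(v) and (vi)

Corner points and P = -3a + b:
  (0, 4/9) → P = 4/9
  (49/116, 53/58) → P = -41/116
  (0, 9/8) → P = 9/8

The maximum is at (0, 9/8). Substituting into each constraint, equality holds for (v) and (vi); the remaining constraints have slack.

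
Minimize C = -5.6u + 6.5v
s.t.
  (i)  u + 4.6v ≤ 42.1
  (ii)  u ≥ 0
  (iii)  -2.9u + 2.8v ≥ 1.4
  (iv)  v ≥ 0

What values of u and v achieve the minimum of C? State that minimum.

Extreme points and C = -5.6u + 6.5v:
  (0, 421/46) → C = 5473/92
  (5572/807, 12349/1614) → C = 178621/16140
  (0, 1/2) → C = 13/4

u = 0, v = 0.5, minimum C = 3.25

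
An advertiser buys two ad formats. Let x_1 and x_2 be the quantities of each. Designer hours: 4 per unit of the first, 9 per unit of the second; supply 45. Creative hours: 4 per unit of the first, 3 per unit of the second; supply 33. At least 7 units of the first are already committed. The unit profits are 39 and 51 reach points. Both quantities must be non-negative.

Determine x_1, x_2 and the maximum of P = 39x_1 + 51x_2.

Corner points and P = 39x_1 + 51x_2:
  (33/4, 0) → P = 1287/4
  (7, 0) → P = 273
  (7, 5/3) → P = 358

x_1 = 7, x_2 = 5/3, maximum P = 358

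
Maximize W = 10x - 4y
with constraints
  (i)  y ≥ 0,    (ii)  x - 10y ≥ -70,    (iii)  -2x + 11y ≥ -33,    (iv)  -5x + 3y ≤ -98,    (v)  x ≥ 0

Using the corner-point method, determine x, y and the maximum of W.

x = 1100/9, y = 173/9, maximum W = 3436/3

Feasible corners and W = 10x - 4y:
  (1100/9, 173/9) → W = 3436/3
  (1190/47, 448/47) → W = 10108/47
  (979/49, 31/49) → W = 9666/49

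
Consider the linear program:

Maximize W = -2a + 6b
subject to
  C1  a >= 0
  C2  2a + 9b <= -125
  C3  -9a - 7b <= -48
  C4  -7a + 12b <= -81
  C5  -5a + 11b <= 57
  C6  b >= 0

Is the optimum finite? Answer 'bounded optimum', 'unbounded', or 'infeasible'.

The boundaries 2a + 9b = -125 and -9a - 7b = -48 meet at (1307/67, -1221/67), but that point violates b ≥ 0. Every candidate vertex is excluded by some other constraint, so the feasible region is empty.

infeasible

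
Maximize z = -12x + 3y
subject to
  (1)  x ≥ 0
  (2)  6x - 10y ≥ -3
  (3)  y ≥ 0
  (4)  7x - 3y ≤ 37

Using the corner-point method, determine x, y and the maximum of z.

Extreme points and z = -12x + 3y:
  (0, 3/10) → z = 9/10
  (0, 0) → z = 0
  (379/52, 243/52) → z = -3819/52
  (37/7, 0) → z = -444/7

The optimum lies where x = 0 and 6x - 10y = -3.
Solving simultaneously gives x = 0, y = 3/10.

x = 0, y = 3/10, maximum z = 9/10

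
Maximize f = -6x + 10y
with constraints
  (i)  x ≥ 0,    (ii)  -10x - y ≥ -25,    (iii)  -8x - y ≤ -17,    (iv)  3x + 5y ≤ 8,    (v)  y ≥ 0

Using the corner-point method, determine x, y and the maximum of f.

The binding constraints are -8x - y = -17 and 3x + 5y = 8.
Solving simultaneously gives x = 77/37, y = 13/37.

x = 77/37, y = 13/37, maximum f = -332/37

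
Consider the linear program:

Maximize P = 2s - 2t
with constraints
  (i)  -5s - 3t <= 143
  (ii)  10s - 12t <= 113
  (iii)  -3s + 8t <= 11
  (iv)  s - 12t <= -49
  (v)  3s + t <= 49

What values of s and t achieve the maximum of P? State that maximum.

s = 539/37, t = 196/37, maximum P = 686/37

Vertices and P = 2s - 2t:
  (65/7, 34/7) → P = 62/7
  (127/9, 20/3) → P = 134/9
  (539/37, 196/37) → P = 686/37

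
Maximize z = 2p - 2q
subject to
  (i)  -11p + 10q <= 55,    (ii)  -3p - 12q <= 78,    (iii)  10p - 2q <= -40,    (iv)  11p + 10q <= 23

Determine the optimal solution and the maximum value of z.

Vertices and z = 2p - 2q:
  (-80/9, -77/18) → z = -83/9
  (-145/39, 55/39) → z = -400/39
  (-106/21, -110/21) → z = 8/21

At the optimal vertex, -3p - 12q = 78 and 10p - 2q = -40.
Solving simultaneously gives p = -106/21, q = -110/21.

p = -106/21, q = -110/21, maximum z = 8/21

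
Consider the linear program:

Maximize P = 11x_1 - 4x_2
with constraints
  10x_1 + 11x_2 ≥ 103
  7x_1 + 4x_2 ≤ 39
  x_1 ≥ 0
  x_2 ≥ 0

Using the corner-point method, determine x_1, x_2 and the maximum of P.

Corner points and P = 11x_1 - 4x_2:
  (17/37, 331/37) → P = -1137/37
  (0, 103/11) → P = -412/11
  (0, 39/4) → P = -39

The optimum lies where 10x_1 + 11x_2 = 103 and 7x_1 + 4x_2 = 39.
Solving simultaneously gives x_1 = 17/37, x_2 = 331/37.

x_1 = 17/37, x_2 = 331/37, maximum P = -1137/37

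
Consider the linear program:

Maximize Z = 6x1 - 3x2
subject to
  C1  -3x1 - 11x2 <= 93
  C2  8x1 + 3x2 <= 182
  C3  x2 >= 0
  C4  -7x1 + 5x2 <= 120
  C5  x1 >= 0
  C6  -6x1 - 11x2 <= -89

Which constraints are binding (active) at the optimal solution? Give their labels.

Feasible corners and Z = 6x1 - 3x2:
  (91/4, 0) → Z = 273/2
  (550/61, 2234/61) → Z = -3402/61
  (89/6, 0) → Z = 89
  (0, 24) → Z = -72
  (0, 89/11) → Z = -267/11

The maximum is at (91/4, 0). Substituting into each constraint, equality holds for C2 and C3; the remaining constraints have slack.

C2 and C3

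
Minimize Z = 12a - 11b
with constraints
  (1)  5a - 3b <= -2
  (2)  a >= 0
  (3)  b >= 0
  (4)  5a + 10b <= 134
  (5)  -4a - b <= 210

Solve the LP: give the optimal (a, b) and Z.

a = 0, b = 67/5, minimum Z = -737/5

Feasible corners and Z = 12a - 11b:
  (0, 2/3) → Z = -22/3
  (382/65, 136/13) → Z = -2896/65
  (0, 67/5) → Z = -737/5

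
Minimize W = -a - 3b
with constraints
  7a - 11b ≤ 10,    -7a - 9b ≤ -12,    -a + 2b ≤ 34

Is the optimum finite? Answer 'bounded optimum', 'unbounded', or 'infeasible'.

bounded optimum

Corner points and W = -a - 3b:
  (111/70, 1/10) → W = -66/35
  (394/3, 248/3) → W = -1138/3
  (-282/23, 250/23) → W = -468/23
The feasible region has finitely many vertices and no improving ray; the minimum is -1138/3 at (394/3, 248/3).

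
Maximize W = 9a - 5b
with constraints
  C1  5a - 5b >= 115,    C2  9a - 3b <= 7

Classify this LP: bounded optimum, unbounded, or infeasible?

From the feasible point (-31/3, -100/3), moving in the direction (-3, -9) keeps every constraint satisfied while W increases without bound.

unbounded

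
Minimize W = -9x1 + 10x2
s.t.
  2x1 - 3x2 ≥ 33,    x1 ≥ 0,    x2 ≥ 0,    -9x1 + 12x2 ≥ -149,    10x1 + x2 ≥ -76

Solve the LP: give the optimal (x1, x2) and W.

Extreme points and W = -9x1 + 10x2:
  (33/2, 0) → W = -297/2
  (17, 1/3) → W = -449/3
  (149/9, 0) → W = -149

x1 = 17, x2 = 1/3, minimum W = -449/3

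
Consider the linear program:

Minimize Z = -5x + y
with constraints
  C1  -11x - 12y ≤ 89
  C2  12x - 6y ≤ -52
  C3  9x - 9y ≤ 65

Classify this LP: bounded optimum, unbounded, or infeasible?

From the feasible point (-193/35, -248/105), moving in the direction (6, 12) keeps every constraint satisfied while Z decreases without bound.

unbounded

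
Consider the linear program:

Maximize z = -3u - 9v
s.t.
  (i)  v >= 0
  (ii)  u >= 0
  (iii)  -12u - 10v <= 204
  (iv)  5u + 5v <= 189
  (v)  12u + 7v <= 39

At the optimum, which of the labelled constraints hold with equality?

(i) and (ii)

Extreme points and z = -3u - 9v:
  (0, 0) → z = 0
  (13/4, 0) → z = -39/4
  (0, 39/7) → z = -351/7

The maximum is at (0, 0). Substituting into each constraint, equality holds for (i) and (ii); the remaining constraints have slack.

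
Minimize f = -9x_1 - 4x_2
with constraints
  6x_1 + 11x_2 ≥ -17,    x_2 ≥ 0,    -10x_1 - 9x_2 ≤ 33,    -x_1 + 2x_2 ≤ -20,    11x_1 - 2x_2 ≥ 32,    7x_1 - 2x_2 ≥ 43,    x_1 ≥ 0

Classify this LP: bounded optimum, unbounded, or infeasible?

From the feasible point (20, 0), moving in the direction (2, 1) keeps every constraint satisfied while f decreases without bound.

unbounded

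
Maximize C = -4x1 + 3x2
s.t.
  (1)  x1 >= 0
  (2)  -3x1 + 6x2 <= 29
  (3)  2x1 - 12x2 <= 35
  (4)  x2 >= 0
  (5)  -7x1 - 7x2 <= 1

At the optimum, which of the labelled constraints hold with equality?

Extreme points and C = -4x1 + 3x2:
  (0, 29/6) → C = 29/2
  (0, 0) → C = 0
  (35/2, 0) → C = -70
The feasible region is unbounded (it extends along (6, 1), (2, 1)), but C strictly decreases along every unbounded feasible direction, so there is no improving ray and the maximum is attained at a vertex.

The maximum is at (0, 29/6). Substituting into each constraint, equality holds for (1) and (2); the remaining constraints have slack.

(1) and (2)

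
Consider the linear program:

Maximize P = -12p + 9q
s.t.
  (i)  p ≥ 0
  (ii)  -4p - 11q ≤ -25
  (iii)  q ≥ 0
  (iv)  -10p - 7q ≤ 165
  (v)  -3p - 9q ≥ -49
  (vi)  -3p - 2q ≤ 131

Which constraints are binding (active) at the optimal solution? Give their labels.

Corner points and P = -12p + 9q:
  (0, 25/11) → P = 225/11
  (0, 49/9) → P = 49
  (25/4, 0) → P = -75
  (49/3, 0) → P = -196

The maximum is at (0, 49/9). Substituting into each constraint, equality holds for (i) and (v); the remaining constraints have slack.

(i) and (v)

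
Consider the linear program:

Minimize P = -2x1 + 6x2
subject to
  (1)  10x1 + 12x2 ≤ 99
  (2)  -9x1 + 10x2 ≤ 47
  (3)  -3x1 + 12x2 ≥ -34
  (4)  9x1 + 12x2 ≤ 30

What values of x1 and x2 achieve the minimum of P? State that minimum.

Corner points and P = -2x1 + 6x2:
  (-452/39, -149/26) → P = -437/39
  (-4/3, 7/2) → P = 71/3
  (16/3, -3/2) → P = -59/3

x1 = 16/3, x2 = -3/2, minimum P = -59/3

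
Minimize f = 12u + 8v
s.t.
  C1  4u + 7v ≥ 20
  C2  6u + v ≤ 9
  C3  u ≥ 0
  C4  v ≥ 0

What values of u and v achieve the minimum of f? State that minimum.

Corner points and f = 12u + 8v:
  (43/38, 42/19) → f = 594/19
  (0, 20/7) → f = 160/7
  (0, 9) → f = 72

The optimum lies where 4u + 7v = 20 and u = 0.
Solving simultaneously gives u = 0, v = 20/7.

u = 0, v = 20/7, minimum f = 160/7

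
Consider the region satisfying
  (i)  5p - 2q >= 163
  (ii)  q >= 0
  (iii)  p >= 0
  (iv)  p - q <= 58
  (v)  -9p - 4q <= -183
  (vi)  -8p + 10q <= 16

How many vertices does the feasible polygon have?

4

The feasible vertices (each the meet of two boundaries and inside every other half-plane) are:
  (163/5, 0)
  (831/17, 692/17)
  (58, 0)
  (298, 240)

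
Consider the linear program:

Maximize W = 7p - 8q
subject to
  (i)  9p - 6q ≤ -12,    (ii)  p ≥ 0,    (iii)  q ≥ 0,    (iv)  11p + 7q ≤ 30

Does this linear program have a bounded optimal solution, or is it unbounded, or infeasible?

Feasible corners and W = 7p - 8q:
  (0, 2) → W = -16
  (32/43, 134/43) → W = -848/43
  (0, 30/7) → W = -240/7
The feasible region has finitely many vertices and no improving ray; the maximum is -16 at (0, 2).

bounded optimum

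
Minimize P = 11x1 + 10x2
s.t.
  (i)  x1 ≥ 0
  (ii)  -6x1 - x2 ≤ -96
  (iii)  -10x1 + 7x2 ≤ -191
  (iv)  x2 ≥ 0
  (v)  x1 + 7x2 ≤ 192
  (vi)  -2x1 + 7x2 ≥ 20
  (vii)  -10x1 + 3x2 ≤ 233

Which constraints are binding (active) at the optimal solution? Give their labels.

(iii) and (vi)

Vertices and P = 11x1 + 10x2:
  (383/11, 247/11) → P = 6683/11
  (211/8, 291/28) → P = 22067/56
  (172/3, 404/21) → P = 17284/21

The minimum is at (211/8, 291/28). Substituting into each constraint, equality holds for (iii) and (vi); the remaining constraints have slack.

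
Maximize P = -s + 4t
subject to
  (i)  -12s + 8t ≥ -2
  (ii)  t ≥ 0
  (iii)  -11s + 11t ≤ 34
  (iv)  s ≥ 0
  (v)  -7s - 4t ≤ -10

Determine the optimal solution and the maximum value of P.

Vertices and P = -s + 4t:
  (147/22, 215/22) → P = 713/22
  (11/13, 53/52) → P = 42/13
  (0, 34/11) → P = 136/11
  (0, 5/2) → P = 10

The optimum lies where -12s + 8t = -2 and -11s + 11t = 34.
Solving simultaneously gives s = 147/22, t = 215/22.

s = 147/22, t = 215/22, maximum P = 713/22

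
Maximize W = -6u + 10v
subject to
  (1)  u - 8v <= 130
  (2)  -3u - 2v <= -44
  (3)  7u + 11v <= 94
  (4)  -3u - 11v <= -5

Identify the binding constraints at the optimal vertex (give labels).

(2) and (3)

Vertices and W = -6u + 10v:
  (296/19, -26/19) → W = -2036/19
  (158/9, -13/3) → W = -446/3
  (89/4, -247/44) → W = -2086/11

The maximum is at (296/19, -26/19). Substituting into each constraint, equality holds for (2) and (3); the remaining constraints have slack.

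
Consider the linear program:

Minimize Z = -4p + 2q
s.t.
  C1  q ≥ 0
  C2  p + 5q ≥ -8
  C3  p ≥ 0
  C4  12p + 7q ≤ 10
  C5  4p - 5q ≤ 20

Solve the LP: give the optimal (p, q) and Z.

p = 5/6, q = 0, minimum Z = -10/3

Vertices and Z = -4p + 2q:
  (0, 0) → Z = 0
  (5/6, 0) → Z = -10/3
  (0, 10/7) → Z = 20/7

The optimum lies where q = 0 and 12p + 7q = 10.
Solving simultaneously gives p = 5/6, q = 0.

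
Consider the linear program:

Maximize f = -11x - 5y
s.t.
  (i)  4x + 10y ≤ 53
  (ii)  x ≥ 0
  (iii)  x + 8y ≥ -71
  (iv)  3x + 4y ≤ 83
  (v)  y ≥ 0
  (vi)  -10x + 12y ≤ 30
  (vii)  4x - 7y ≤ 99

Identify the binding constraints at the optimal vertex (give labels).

(ii) and (v)

Extreme points and f = -11x - 5y:
  (53/4, 0) → f = -583/4
  (84/37, 325/74) → f = -3473/74
  (0, 0) → f = 0
  (0, 5/2) → f = -25/2

The maximum is at (0, 0). Substituting into each constraint, equality holds for (ii) and (v); the remaining constraints have slack.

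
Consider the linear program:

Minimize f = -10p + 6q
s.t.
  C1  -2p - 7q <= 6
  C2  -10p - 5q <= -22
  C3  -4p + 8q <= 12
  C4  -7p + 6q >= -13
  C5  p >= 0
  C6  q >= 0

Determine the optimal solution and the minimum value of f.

Extreme points and f = -10p + 6q:
  (29/25, 52/25) → f = 22/25
  (197/95, 24/95) → f = -1826/95
  (11/2, 17/4) → f = -59/2

p = 11/2, q = 17/4, minimum f = -59/2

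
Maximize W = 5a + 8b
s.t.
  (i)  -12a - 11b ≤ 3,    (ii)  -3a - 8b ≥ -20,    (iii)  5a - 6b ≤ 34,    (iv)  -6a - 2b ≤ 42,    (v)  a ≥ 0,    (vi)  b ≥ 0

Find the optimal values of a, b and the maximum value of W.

Vertices and W = 5a + 8b:
  (0, 5/2) → W = 20
  (20/3, 0) → W = 100/3
  (0, 0) → W = 0

At the optimal vertex, -3a - 8b = -20 and b = 0.
Solving simultaneously gives a = 20/3, b = 0.

a = 20/3, b = 0, maximum W = 100/3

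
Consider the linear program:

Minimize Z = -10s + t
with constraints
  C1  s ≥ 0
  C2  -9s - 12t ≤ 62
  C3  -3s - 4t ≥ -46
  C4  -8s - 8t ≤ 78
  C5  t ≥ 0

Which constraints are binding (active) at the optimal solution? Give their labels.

Corner points and Z = -10s + t:
  (0, 23/2) → Z = 23/2
  (0, 0) → Z = 0
  (46/3, 0) → Z = -460/3

The minimum is at (46/3, 0). Substituting into each constraint, equality holds for C3 and C5; the remaining constraints have slack.

C3 and C5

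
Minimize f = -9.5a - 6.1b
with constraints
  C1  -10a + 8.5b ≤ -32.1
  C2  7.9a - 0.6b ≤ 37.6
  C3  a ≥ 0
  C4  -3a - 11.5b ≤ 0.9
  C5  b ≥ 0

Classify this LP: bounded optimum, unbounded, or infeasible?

bounded optimum

Feasible corners and f = -9.5a - 6.1b:
  (30034/6115, 12241/6115) → f = -3599931/61150
  (3.21, 0) → f = -30.495
  (376/79, 0) → f = -3572/79
The feasible region has finitely many vertices and no improving ray; the minimum is -3599931/61150 at (30034/6115, 12241/6115).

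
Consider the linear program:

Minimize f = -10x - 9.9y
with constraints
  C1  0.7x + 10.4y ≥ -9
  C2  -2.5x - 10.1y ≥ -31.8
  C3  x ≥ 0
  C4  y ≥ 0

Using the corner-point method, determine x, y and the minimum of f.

x = 12.72, y = 0, minimum f = -127.2

Feasible corners and f = -10x - 9.9y:
  (0, 318/101) → f = -15741/505
  (318/25, 0) → f = -636/5
  (0, 0) → f = 0

The binding constraints are -2.5x - 10.1y = -31.8 and y = 0.
Solving simultaneously gives x = 318/25, y = 0.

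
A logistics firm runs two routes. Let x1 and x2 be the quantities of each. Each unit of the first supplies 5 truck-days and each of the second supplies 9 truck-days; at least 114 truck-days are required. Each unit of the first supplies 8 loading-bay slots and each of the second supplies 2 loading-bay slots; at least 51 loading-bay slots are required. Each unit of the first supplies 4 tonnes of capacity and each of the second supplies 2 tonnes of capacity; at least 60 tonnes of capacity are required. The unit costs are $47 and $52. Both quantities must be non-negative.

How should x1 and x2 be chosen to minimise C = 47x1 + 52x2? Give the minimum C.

Vertices and C = 47x1 + 52x2:
  (0, 30) → C = 1560
  (114/5, 0) → C = 5358/5
  (12, 6) → C = 876
The feasible region is unbounded (it extends along (0, 1), (1, 0)), but C strictly increases along every unbounded feasible direction, so there is no improving ray and the minimum is attained at a vertex.

x1 = 12, x2 = 6, minimum C = 876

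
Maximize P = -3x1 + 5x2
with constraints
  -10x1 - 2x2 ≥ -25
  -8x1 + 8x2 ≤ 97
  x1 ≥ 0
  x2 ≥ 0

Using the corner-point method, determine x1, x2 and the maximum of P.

Vertices and P = -3x1 + 5x2:
  (1/16, 195/16) → P = 243/4
  (5/2, 0) → P = -15/2
  (0, 97/8) → P = 485/8
  (0, 0) → P = 0

x1 = 1/16, x2 = 195/16, maximum P = 243/4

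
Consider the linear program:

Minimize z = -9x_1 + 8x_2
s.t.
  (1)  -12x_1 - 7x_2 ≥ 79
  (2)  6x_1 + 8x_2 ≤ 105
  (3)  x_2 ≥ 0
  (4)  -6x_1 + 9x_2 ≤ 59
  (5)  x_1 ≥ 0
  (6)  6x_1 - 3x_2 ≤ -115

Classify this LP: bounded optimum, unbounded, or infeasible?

infeasible

The boundaries x_1 = 0 and 6x_1 - 3x_2 = -115 meet at (0, 115/3), but that point violates -12x_1 - 7x_2 ≥ 79. Every candidate vertex is excluded by some other constraint, so the feasible region is empty.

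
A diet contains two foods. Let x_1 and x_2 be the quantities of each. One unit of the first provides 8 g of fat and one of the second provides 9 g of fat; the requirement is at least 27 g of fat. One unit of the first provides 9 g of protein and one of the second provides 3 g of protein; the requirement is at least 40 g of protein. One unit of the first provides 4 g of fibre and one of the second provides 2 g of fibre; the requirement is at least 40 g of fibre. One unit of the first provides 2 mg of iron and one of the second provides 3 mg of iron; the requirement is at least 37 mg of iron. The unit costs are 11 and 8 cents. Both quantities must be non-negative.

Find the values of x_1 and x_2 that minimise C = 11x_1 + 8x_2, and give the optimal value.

The feasible region is unbounded (it extends along (0, 1), (1, 0)), but C strictly increases along every unbounded feasible direction, so there is no improving ray and the minimum is attained at a vertex.

x_1 = 23/4, x_2 = 17/2, minimum C = 525/4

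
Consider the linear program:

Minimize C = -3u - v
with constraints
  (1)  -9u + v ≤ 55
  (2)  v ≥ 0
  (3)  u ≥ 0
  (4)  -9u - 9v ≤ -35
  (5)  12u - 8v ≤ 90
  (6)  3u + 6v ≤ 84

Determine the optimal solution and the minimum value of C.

u = 101/8, v = 123/16, minimum C = -729/16

Feasible corners and C = -3u - v:
  (35/9, 0) → C = -35/3
  (15/2, 0) → C = -45/2
  (0, 35/9) → C = -35/9
  (0, 14) → C = -14
  (101/8, 123/16) → C = -729/16

The optimum lies where 12u - 8v = 90 and 3u + 6v = 84.
Solving simultaneously gives u = 101/8, v = 123/16.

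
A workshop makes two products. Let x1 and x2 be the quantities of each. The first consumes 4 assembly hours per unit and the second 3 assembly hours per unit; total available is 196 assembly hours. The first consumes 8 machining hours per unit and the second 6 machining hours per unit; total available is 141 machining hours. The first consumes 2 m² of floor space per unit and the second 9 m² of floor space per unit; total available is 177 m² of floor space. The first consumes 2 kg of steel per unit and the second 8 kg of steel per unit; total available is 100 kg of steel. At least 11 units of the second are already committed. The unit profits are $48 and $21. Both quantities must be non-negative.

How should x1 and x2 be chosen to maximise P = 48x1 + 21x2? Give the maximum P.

x1 = 6, x2 = 11, maximum P = 519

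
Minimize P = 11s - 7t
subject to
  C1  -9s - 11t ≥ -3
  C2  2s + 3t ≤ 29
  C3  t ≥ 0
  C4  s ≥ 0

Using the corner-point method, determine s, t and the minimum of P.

Vertices and P = 11s - 7t:
  (1/3, 0) → P = 11/3
  (0, 3/11) → P = -21/11
  (0, 0) → P = 0

At the optimal vertex, -9s - 11t = -3 and s = 0.
Solving simultaneously gives s = 0, t = 3/11.

s = 0, t = 3/11, minimum P = -21/11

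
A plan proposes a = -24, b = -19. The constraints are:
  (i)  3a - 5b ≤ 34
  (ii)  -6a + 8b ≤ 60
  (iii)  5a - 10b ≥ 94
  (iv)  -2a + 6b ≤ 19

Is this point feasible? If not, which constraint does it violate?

Constraint (iii): 5a - 10b = 70, which is not ≥ 94. All other constraints are satisfied.

not feasible — violates (iii)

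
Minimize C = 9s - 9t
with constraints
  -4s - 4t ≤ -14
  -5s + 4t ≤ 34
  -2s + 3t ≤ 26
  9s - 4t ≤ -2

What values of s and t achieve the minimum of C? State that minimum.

Extreme points and C = 9s - 9t:
  (-20/9, 103/18) → C = -143/2
  (12/13, 67/26) → C = -387/26
  (2/7, 62/7) → C = -540/7
  (98/19, 230/19) → C = -1188/19

s = 2/7, t = 62/7, minimum C = -540/7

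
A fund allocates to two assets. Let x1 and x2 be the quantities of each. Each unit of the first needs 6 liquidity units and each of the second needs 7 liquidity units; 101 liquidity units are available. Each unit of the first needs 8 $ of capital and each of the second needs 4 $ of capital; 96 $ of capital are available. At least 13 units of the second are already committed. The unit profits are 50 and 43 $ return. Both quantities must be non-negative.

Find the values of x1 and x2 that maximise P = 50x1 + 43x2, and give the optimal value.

x1 = 5/3, x2 = 13, maximum P = 1927/3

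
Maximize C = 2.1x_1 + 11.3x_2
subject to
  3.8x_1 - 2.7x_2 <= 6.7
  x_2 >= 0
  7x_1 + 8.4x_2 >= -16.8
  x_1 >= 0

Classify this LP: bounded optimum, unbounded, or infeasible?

From the feasible point (67/38, 0), moving in the direction (0, 1) keeps every constraint satisfied while C increases without bound.

unbounded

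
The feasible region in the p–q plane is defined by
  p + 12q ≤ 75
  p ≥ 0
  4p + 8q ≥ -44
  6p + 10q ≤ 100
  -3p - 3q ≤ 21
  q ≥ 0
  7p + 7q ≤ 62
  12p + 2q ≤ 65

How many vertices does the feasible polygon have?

Of the 27 pairwise boundary intersections, those satisfying every inequality are:
  (0, 25/4)
  (219/77, 463/77)
  (0, 0)
  (65/12, 0)
  (331/70, 289/70)

5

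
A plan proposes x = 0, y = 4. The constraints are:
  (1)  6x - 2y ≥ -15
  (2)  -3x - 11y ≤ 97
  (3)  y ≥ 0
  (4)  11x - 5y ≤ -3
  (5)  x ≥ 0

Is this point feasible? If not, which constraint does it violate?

feasible

(1): -8 ≥ -15 ✓
(2): -44 ≤ 97 ✓
(3): 4 ≥ 0 ✓
(4): -20 ≤ -3 ✓
(5): 0 ≥ 0 ✓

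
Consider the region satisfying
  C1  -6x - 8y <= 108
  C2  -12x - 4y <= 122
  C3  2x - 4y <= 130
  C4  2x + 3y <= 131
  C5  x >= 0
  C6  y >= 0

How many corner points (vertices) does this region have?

The feasible vertices (each the meet of two boundaries and inside every other half-plane) are:
  (457/7, 1/7)
  (65, 0)
  (0, 131/3)
  (0, 0)

4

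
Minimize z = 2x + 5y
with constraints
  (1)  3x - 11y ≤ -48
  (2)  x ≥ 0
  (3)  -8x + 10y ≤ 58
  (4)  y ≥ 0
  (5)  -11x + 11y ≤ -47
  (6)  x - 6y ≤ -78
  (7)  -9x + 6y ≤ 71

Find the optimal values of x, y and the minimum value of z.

Extreme points and z = 2x + 5y:
  (570/7, 186/7) → z = 2070/7
  (554/11, 507/11) → z = 3643/11
  (228/11, 181/11) → z = 1361/11
The feasible region is unbounded (it extends along (5, 4), (11, 3)), but z strictly increases along every unbounded feasible direction, so there is no improving ray and the minimum is attained at a vertex.

The optimum lies where -11x + 11y = -47 and x - 6y = -78.
Solving simultaneously gives x = 228/11, y = 181/11.

x = 228/11, y = 181/11, minimum z = 1361/11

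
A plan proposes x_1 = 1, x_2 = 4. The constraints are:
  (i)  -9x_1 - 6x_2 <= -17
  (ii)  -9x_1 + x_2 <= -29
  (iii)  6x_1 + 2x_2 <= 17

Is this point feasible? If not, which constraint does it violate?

not feasible — violates (ii)

Constraint (ii): -9x_1 + x_2 = -5, which is not ≤ -29. All other constraints are satisfied.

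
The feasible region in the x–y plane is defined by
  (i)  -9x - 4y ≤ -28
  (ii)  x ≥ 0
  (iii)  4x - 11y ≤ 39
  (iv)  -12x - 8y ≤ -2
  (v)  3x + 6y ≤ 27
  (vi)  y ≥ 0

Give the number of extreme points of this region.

Pairwise boundary intersections that survive every other constraint:
  (10/7, 53/14)
  (28/9, 0)
  (9, 0)

3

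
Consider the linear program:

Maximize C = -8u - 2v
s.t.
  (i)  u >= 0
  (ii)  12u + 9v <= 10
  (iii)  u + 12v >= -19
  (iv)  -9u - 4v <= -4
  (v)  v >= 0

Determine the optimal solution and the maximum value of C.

The optimum lies where u = 0 and -9u - 4v = -4.
Solving simultaneously gives u = 0, v = 1.

u = 0, v = 1, maximum C = -2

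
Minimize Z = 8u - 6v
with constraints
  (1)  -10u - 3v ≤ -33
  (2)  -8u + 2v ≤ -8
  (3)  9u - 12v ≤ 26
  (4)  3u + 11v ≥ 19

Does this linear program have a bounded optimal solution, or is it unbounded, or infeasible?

unbounded

From the feasible point (45/22, 46/11), moving in the direction (2, 8) keeps every constraint satisfied while Z decreases without bound.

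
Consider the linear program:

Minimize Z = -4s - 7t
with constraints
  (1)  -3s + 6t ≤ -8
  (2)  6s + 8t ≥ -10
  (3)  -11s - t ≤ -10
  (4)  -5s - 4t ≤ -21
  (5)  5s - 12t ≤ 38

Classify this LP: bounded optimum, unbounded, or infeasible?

unbounded

From the feasible point (79/21, 23/42), moving in the direction (12, 5) keeps every constraint satisfied while Z decreases without bound.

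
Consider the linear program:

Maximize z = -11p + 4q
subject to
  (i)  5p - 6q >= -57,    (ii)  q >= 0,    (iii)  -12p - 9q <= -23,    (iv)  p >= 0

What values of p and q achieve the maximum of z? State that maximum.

p = 0, q = 19/2, maximum z = 38

Feasible corners and z = -11p + 4q:
  (0, 19/2) → z = 38
  (23/12, 0) → z = -253/12
  (0, 23/9) → z = 92/9
The feasible region is unbounded (it extends along (6, 5), (1, 0)), but z strictly decreases along every unbounded feasible direction, so there is no improving ray and the maximum is attained at a vertex.

The binding constraints are 5p - 6q = -57 and p = 0.
Solving simultaneously gives p = 0, q = 19/2.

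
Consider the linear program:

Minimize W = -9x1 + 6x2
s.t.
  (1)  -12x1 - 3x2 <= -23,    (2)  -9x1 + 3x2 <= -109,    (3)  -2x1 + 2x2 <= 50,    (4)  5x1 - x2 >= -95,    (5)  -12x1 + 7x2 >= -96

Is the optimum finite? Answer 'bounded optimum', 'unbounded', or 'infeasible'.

bounded optimum

Vertices and W = -9x1 + 6x2:
  (92/3, 167/3) → W = 58
  (475/27, 148/9) → W = -179/3
  (271/5, 396/5) → W = -63/5
The feasible region has finitely many vertices and no improving ray; the minimum is -179/3 at (475/27, 148/9).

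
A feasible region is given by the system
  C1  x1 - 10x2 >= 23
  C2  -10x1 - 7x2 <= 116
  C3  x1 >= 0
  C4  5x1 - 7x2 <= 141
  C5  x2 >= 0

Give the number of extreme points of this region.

3

The feasible vertices (each the meet of two boundaries and inside every other half-plane) are:
  (1249/43, 26/43)
  (23, 0)
  (141/5, 0)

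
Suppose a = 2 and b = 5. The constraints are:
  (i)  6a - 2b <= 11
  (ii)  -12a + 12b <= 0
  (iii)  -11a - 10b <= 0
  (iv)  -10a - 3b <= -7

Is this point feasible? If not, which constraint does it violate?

not feasible — violates (ii)

Constraint (ii): -12a + 12b = 36, which is not ≤ 0. All other constraints are satisfied.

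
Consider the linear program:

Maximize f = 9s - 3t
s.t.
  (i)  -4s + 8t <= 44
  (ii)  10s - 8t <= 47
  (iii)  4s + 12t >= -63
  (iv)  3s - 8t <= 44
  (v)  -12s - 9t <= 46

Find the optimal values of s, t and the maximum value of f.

Feasible corners and f = 9s - 3t:
  (91/6, 157/12) → f = 389/4
  (-191/33, 86/33) → f = -659/11
  (3/7, -299/56) → f = 159/8
  (6/17, -365/68) → f = 1311/68
  (5/36, -143/27) → f = 617/36

The binding constraints are -4s + 8t = 44 and 10s - 8t = 47.
Solving simultaneously gives s = 91/6, t = 157/12.

s = 91/6, t = 157/12, maximum f = 389/4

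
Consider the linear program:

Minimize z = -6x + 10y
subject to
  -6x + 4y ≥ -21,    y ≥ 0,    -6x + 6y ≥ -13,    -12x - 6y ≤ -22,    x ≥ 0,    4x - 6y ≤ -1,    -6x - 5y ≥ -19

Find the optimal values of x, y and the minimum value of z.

x = 21/16, y = 25/24, minimum z = 61/24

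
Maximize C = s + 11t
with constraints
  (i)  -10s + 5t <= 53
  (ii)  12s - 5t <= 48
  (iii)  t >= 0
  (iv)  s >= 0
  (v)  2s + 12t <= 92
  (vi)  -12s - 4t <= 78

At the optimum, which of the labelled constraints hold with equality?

(iv) and (v)

Vertices and C = s + 11t:
  (4, 0) → C = 4
  (74/11, 72/11) → C = 866/11
  (0, 0) → C = 0
  (0, 23/3) → C = 253/3

The maximum is at (0, 23/3). Substituting into each constraint, equality holds for (iv) and (v); the remaining constraints have slack.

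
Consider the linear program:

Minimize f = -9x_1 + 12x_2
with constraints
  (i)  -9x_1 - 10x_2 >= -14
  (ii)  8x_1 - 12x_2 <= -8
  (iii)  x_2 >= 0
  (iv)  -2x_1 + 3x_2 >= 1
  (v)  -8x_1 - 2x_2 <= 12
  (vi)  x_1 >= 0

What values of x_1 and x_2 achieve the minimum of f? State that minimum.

Corner points and f = -9x_1 + 12x_2:
  (22/47, 46/47) → f = 354/47
  (0, 7/5) → f = 84/5
  (0, 2/3) → f = 8

The optimum lies where -9x_1 - 10x_2 = -14 and 8x_1 - 12x_2 = -8.
Solving simultaneously gives x_1 = 22/47, x_2 = 46/47.

x_1 = 22/47, x_2 = 46/47, minimum f = 354/47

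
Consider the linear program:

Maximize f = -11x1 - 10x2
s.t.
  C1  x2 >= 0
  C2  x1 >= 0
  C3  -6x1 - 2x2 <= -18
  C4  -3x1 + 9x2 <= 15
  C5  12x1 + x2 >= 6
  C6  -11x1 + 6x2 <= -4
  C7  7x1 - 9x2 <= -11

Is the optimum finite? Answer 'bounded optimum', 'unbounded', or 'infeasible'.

The boundaries x2 = 0 and -6x1 - 2x2 = -18 meet at (3, 0), but that point violates 7x1 - 9x2 ≤ -11. Every candidate vertex is excluded by some other constraint, so the feasible region is empty.

infeasible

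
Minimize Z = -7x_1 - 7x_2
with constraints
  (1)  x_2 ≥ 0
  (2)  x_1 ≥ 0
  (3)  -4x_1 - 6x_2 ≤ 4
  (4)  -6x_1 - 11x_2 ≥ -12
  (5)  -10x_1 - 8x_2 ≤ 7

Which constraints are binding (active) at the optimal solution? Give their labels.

(1) and (4)

Vertices and Z = -7x_1 - 7x_2:
  (0, 0) → Z = 0
  (2, 0) → Z = -14
  (0, 12/11) → Z = -84/11

The minimum is at (2, 0). Substituting into each constraint, equality holds for (1) and (4); the remaining constraints have slack.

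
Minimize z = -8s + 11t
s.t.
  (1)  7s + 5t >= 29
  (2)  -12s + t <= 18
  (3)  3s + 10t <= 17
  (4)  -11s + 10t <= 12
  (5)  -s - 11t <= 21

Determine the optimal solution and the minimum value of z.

s = 397/23, t = -80/23, minimum z = -4056/23

Feasible corners and z = -8s + 11t:
  (41/11, 32/55) → z = -1288/55
  (53/9, -22/9) → z = -74
  (397/23, -80/23) → z = -4056/23

The binding constraints are 3s + 10t = 17 and -s - 11t = 21.
Solving simultaneously gives s = 397/23, t = -80/23.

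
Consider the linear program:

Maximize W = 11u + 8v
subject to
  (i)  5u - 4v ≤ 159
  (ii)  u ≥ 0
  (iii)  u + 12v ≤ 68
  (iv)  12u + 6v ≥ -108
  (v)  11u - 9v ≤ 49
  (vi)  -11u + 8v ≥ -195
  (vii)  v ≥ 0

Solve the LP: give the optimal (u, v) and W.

Vertices and W = 11u + 8v:
  (0, 17/3) → W = 136/3
  (0, 0) → W = 0
  (400/47, 233/47) → W = 6264/47
  (49/11, 0) → W = 49

The optimum lies where u + 12v = 68 and 11u - 9v = 49.
Solving simultaneously gives u = 400/47, v = 233/47.

u = 400/47, v = 233/47, maximum W = 6264/47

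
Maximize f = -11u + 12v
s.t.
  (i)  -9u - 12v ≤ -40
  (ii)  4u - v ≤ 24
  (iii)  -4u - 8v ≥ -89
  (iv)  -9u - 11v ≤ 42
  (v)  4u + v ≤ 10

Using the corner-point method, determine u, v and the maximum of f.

Extreme points and f = -11u + 12v:
  (-187/6, 641/24) → f = 1990/3
  (80/39, 70/39) → f = -40/39
  (-9/28, 79/7) → f = 3891/28

The optimum lies where -9u - 12v = -40 and -4u - 8v = -89.
Solving simultaneously gives u = -187/6, v = 641/24.

u = -187/6, v = 641/24, maximum f = 1990/3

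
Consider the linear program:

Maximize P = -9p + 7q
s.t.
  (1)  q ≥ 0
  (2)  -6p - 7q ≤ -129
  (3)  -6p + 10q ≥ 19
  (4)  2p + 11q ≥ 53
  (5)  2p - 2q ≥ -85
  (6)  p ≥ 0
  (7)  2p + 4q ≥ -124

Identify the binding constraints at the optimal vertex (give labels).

(5) and (6)

Extreme points and P = -9p + 7q:
  (1157/102, 148/17) → P = -1399/34
  (0, 129/7) → P = 129
  (0, 85/2) → P = 595/2
The feasible region is unbounded (it extends along (5, 3), (1, 1)), but P strictly decreases along every unbounded feasible direction, so there is no improving ray and the maximum is attained at a vertex.

The maximum is at (0, 85/2). Substituting into each constraint, equality holds for (5) and (6); the remaining constraints have slack.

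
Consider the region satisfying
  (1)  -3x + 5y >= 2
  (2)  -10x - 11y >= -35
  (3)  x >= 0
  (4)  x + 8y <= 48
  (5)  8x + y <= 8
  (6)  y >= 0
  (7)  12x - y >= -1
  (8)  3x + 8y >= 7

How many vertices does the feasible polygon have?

6

Intersecting each pair of boundary lines and keeping only the points that satisfy every inequality leaves:
  (38/43, 40/43)
  (19/39, 9/13)
  (53/78, 100/39)
  (12/71, 215/71)
  (0, 1)
  (0, 7/8)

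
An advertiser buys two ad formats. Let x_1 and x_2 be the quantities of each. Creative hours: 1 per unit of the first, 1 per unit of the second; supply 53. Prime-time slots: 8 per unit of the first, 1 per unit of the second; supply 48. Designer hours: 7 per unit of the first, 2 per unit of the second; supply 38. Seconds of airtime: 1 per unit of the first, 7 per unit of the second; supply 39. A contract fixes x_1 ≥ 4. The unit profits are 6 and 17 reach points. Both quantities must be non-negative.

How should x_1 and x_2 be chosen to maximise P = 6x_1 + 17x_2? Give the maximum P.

x_1 = 4, x_2 = 5, maximum P = 109

Vertices and P = 6x_1 + 17x_2:
  (38/7, 0) → P = 228/7
  (4, 0) → P = 24
  (4, 5) → P = 109

The binding constraints are 7x_1 + 2x_2 = 38 and x_1 + 7x_2 = 39.
Solving simultaneously gives x_1 = 4, x_2 = 5.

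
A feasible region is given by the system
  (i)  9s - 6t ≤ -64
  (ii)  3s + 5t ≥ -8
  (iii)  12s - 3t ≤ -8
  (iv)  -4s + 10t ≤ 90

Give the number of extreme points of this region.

3

The feasible vertices (each the meet of two boundaries and inside every other half-plane) are:
  (-368/63, 40/21)
  (-50/33, 277/33)
  (-53/5, 119/25)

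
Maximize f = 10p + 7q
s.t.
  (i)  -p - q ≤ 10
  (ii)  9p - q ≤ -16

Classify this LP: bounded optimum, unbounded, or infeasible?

unbounded

From the feasible point (-13/5, -37/5), moving in the direction (1, 9) keeps every constraint satisfied while f increases without bound.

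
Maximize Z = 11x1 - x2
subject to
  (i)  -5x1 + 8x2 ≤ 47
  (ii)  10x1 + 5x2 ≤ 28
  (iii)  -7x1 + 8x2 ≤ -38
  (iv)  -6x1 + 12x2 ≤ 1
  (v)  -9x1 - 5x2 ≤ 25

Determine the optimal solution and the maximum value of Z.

Vertices and Z = 11x1 - x2:
  (18/5, -8/5) → Z = 206/5
  (53, -502/5) → Z = 3417/5
  (-10/107, -517/107) → Z = 407/107

x1 = 53, x2 = -502/5, maximum Z = 3417/5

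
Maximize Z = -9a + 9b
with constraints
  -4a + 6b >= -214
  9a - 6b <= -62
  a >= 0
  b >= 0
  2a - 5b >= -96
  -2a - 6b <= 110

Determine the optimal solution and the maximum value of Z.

a = 0, b = 96/5, maximum Z = 864/5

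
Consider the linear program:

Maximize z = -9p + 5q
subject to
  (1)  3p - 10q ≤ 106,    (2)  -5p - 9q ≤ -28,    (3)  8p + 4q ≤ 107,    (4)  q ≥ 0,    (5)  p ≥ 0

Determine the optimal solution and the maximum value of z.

p = 0, q = 107/4, maximum z = 535/4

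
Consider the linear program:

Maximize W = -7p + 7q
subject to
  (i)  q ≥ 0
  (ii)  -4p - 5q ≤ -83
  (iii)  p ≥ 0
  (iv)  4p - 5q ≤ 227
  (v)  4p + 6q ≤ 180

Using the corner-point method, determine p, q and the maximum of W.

p = 0, q = 30, maximum W = 210

Corner points and W = -7p + 7q:
  (83/4, 0) → W = -581/4
  (45, 0) → W = -315
  (0, 83/5) → W = 581/5
  (0, 30) → W = 210

The binding constraints are p = 0 and 4p + 6q = 180.
Solving simultaneously gives p = 0, q = 30.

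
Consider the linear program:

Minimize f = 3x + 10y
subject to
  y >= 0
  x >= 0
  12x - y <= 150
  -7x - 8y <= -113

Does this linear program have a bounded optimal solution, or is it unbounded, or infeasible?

bounded optimum

Vertices and f = 3x + 10y:
  (0, 113/8) → f = 565/4
  (1313/103, 306/103) → f = 6999/103
The feasible region has finitely many vertices and no improving ray; the minimum is 6999/103 at (1313/103, 306/103).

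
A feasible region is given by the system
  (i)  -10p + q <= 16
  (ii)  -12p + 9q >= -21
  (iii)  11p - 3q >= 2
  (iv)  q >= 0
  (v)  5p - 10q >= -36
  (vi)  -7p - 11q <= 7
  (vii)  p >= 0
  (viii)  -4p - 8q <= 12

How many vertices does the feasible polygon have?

4

Of the 28 pairwise boundary intersections, those satisfying every inequality are:
  (7/4, 0)
  (178/25, 179/25)
  (2/11, 0)
  (128/95, 406/95)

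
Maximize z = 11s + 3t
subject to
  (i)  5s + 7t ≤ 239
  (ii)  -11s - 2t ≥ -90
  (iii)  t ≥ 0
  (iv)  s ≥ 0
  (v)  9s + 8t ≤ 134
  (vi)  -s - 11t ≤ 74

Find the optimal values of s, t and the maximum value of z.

s = 226/35, t = 332/35, maximum z = 3482/35

The optimum lies where -11s - 2t = -90 and 9s + 8t = 134.
Solving simultaneously gives s = 226/35, t = 332/35.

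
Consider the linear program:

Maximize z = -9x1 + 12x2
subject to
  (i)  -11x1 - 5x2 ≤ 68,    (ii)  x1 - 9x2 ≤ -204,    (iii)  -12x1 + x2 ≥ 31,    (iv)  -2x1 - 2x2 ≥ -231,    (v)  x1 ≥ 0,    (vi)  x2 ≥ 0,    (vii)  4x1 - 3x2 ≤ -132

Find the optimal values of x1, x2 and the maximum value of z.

x1 = 0, x2 = 231/2, maximum z = 1386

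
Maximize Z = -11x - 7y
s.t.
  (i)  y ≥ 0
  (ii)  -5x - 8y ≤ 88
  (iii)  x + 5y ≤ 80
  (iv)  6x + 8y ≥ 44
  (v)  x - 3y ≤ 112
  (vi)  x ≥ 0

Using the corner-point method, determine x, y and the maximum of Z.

Vertices and Z = -11x - 7y:
  (80, 0) → Z = -880
  (22/3, 0) → Z = -242/3
  (0, 16) → Z = -112
  (0, 11/2) → Z = -77/2

The optimum lies where 6x + 8y = 44 and x = 0.
Solving simultaneously gives x = 0, y = 11/2.

x = 0, y = 11/2, maximum Z = -77/2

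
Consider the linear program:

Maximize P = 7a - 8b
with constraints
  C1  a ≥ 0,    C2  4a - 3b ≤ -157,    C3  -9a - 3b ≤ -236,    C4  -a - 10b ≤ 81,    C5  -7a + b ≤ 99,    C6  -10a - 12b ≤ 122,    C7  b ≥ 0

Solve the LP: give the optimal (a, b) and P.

a = 79/13, b = 2357/39, maximum P = -17197/39

The feasible region is unbounded (it extends along (3, 4), (1, 7)), but P strictly decreases along every unbounded feasible direction, so there is no improving ray and the maximum is attained at a vertex.

The binding constraints are 4a - 3b = -157 and -9a - 3b = -236.
Solving simultaneously gives a = 79/13, b = 2357/39.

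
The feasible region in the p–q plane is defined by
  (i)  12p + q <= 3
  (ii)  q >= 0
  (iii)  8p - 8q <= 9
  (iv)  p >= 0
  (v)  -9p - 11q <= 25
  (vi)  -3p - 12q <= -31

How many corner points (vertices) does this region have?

3

Pairwise boundary intersections that survive every other constraint:
  (0, 3)
  (5/141, 121/47)
  (0, 31/12)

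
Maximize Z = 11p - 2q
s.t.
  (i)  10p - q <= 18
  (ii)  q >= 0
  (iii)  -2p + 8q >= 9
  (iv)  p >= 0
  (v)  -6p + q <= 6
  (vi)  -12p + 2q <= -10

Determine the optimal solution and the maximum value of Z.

Vertices and Z = 11p - 2q:
  (51/26, 21/13) → Z = 477/26
  (13/4, 29/2) → Z = 27/4
  (49/46, 32/23) → Z = 411/46

At the optimal vertex, 10p - q = 18 and -2p + 8q = 9.
Solving simultaneously gives p = 51/26, q = 21/13.

p = 51/26, q = 21/13, maximum Z = 477/26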